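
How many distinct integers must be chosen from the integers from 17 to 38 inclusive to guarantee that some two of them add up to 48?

16

Two chosen integers sum to 48 exactly when both halves of some pair {x, 48−x} with 17 ≤ x ≤ 48−x ≤ 31 are chosen — 7 such pairs.
The remaining 8 elements (those with no distinct partner in range) can never complete a 48-sum, so the worst case takes all of them and one from each pair: 8 + 7 = 15.
Pigeonhole: the 16th integer has to be the second member of some pair, so 15 + 1 = 16.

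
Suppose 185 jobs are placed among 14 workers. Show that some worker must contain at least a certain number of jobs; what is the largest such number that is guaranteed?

By the pigeonhole principle, the 14 workers are the holes and the 185 jobs are the pigeons.
If every worker held at most 13 jobs, the total would be at most 14 × 13 = 182, which is less than 185.
So some worker holds at least ⌈185/14⌉ = 14 jobs.

14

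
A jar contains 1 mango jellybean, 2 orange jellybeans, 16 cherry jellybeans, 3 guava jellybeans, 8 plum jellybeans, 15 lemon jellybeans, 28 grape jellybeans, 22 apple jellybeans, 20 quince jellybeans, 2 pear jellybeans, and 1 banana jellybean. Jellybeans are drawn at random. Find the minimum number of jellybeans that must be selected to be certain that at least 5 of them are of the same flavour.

34

An adversary could hand out at most 4 jellybeans per flavour (5 flavours run out sooner): 1 + 2 + 4 + 3 + 4 + 4 + 4 + 4 + 4 + 2 + 1 = 33 jellybeans and still no flavour has 5.
One more jellybean lands in a flavour already at 4, so 34 draws are enough and 33 are not.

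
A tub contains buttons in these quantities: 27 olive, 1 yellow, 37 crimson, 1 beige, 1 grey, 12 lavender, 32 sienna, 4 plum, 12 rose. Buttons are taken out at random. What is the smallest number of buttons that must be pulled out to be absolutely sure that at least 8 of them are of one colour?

Put each drawn button into a box by colour. The largest draw with every box below 8 takes min(count, 7) from each colour; colours with fewer than 7 contribute all they have.
Σ min(cᵢ, 7) = 7 + 1 + 7 + 1 + 1 + 7 + 7 + 4 + 7 = 42.
Draw number 42 + 1 = 43 must push one box to 8.

43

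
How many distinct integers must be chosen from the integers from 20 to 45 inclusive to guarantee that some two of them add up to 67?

15

Two chosen integers sum to 67 exactly when both halves of some pair {x, 67−x} with 22 ≤ x ≤ 67−x ≤ 45 are chosen — 12 such pairs.
The remaining 2 elements (those with no distinct partner in range) can never complete a 67-sum, so the worst case takes all of them and one from each pair: 2 + 12 = 14.
Pigeonhole: the 15th integer has to be the second member of some pair, so 14 + 1 = 15.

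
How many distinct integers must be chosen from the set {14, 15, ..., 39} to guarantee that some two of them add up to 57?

Two chosen integers sum to 57 exactly when both halves of some pair {x, 57−x} with 18 ≤ x ≤ 57−x ≤ 39 are chosen — 11 such pairs.
The remaining 4 elements (those with no distinct partner in range) can never complete a 57-sum, so the worst case takes all of them and one from each pair: 4 + 11 = 15.
The 16th integer has to be the second member of some pair, so 15 + 1 = 16.

16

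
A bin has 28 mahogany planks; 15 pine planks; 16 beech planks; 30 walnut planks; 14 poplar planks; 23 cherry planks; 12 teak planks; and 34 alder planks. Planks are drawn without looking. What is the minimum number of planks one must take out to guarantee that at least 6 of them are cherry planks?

155

In the worst case for collecting cherry planks, every non-cherry plank comes out first.
There are 28 + 15 + 16 + 30 + 14 + 12 + 34 = 149 non-cherry planks altogether.
After those, each further plank must be cherry, so 149 + 6 = 155 draws guarantee 6 cherry planks.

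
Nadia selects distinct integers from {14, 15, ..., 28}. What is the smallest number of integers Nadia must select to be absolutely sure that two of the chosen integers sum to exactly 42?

Group the elements by complementary pair {x, 42−x}: {14,28}, {15,27}, {16,26}, …, giving 7 two-element pairs and the single value 21 (it cannot pair with itself since the integers are distinct).
Treating each of those 8 groups as a pigeonhole, one can pick one integer per group — 8 integers — with no two summing to 42.
The 9th integer lands in an occupied pair, forcing a sum of 42.

9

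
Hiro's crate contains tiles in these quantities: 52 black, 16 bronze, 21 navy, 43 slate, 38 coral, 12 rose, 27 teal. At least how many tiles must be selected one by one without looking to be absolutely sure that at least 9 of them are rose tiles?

206

In the worst case for collecting rose tiles, every non-rose tile comes out first.
There are 52 + 16 + 21 + 43 + 38 + 27 = 197 non-rose tiles altogether.
After those, each further tile must be rose, so 197 + 9 = 206 draws guarantee 9 rose tiles.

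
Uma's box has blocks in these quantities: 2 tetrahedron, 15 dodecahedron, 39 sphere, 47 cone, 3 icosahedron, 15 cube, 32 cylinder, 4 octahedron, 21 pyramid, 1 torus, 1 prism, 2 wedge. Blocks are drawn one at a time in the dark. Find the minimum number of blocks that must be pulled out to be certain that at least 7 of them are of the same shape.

50

An adversary could hand out at most 6 blocks per shape (6 shapes run out sooner): 2 + 6 + 6 + 6 + 3 + 6 + 6 + 4 + 6 + 1 + 1 + 2 = 49 blocks and still no shape has 7.
One more block lands in a shape already at 6, so 50 draws are enough and 49 are not.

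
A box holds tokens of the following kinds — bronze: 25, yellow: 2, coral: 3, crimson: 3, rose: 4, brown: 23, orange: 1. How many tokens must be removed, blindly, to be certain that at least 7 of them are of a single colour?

By the pigeonhole principle, put each drawn token into a box by colour. The largest draw with every box below 7 takes min(count, 6) from each colour; colours with fewer than 6 contribute all they have.
Σ min(cᵢ, 6) = 6 + 2 + 3 + 3 + 4 + 6 + 1 = 25.
Draw number 25 + 1 = 26 must push one box to 7.

26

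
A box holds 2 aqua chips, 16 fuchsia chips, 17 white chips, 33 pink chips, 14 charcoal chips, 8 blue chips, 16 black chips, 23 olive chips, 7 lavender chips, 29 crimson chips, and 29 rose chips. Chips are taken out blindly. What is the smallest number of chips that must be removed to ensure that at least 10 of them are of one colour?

90

By pigeonhole, the 11 colours are the holes; the chips drawn are the pigeons.
To avoid 10 of any one colour, the worst case takes at most 9 of each colour, or every chip of a colour that has fewer than 9.
That gives 2 + 9 + 9 + 9 + 9 + 8 + 9 + 9 + 7 + 9 + 9 = 89 chips with no colour reaching 10.
The next chip forces some colour to 10, so 89 + 1 = 90.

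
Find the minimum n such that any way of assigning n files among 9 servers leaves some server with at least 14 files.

118

With 117 files one could put exactly 13 in each of the 9 servers, and no server would reach 14.
One more file must land in a server that already has 13, giving it 14.
So 9 × 13 + 1 = 118 files are required.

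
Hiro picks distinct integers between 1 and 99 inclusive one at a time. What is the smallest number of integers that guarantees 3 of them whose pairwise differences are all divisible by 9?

19

Integers whose pairwise differences are multiples of 9 are exactly those sharing a remainder mod 9. The 9 residue classes mod 9 are the pigeonholes.
With 18 integers one could put 2 in each residue class and have no class reach 3.
The 19th integer pushes some class to 3, so 9·2 + 1 = 19.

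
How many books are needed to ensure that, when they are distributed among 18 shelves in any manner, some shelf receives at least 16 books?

271

With 270 books one could put exactly 15 in each of the 18 shelves, and no shelf would reach 16.
Pigeonhole: one more book must land in a shelf that already has 15, giving it 16.
So 18 × 15 + 1 = 271 books are required.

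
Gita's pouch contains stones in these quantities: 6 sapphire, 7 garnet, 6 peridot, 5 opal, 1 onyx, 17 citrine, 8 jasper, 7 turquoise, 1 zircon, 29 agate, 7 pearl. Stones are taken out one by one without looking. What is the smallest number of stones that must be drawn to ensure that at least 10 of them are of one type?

67

By pigeonhole, put each drawn stone into a box by type. The largest draw with every box below 10 takes min(count, 9) from each type; types with fewer than 9 contribute all they have.
Σ min(cᵢ, 9) = 6 + 7 + 6 + 5 + 1 + 9 + 8 + 7 + 1 + 9 + 7 = 66.
Draw number 66 + 1 = 67 must push one box to 10.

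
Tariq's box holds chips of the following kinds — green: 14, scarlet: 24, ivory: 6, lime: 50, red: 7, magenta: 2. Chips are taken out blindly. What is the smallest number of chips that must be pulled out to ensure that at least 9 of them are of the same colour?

40

Put each drawn chip into a box by colour. The largest draw with every box below 9 takes min(count, 8) from each colour; colours with fewer than 8 contribute all they have.
Σ min(cᵢ, 8) = 8 + 8 + 6 + 8 + 7 + 2 = 39.
Draw number 39 + 1 = 40 must push one box to 9.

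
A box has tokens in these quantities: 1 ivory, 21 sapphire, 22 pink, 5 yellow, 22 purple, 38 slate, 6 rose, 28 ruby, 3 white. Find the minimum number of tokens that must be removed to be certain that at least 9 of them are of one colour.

56

An adversary could hand out at most 8 tokens per colour (4 colours run out sooner): 1 + 8 + 8 + 5 + 8 + 8 + 6 + 8 + 3 = 55 tokens and still no colour has 9.
One more token lands in a colour already at 8, so 56 draws are enough and 55 are not.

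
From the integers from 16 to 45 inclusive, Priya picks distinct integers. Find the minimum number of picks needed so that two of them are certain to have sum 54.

Group the elements by complementary pair {x, 54−x}: {16,38}, {17,37}, {18,36}, …, giving 11 two-element pairs, the single value 27 (it cannot pair with itself since the integers are distinct), and 7 integers whose partner 54−x falls outside [16,45].
By the pigeonhole principle, treating each of those 19 groups as a pigeonhole, one can pick one integer per group — 19 integers — with no two summing to 54.
The 20th integer lands in an occupied pair, forcing a sum of 54.

20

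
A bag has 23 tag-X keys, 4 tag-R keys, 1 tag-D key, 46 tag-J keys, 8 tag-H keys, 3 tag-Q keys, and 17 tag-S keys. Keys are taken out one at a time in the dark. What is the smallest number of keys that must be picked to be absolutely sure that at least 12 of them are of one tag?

50

Pigeonhole: put each drawn key into a box by tag. The largest draw with every box below 12 takes min(count, 11) from each tag; tags with fewer than 11 contribute all they have.
Σ min(cᵢ, 11) = 11 + 4 + 1 + 11 + 8 + 3 + 11 = 49.
Draw number 49 + 1 = 50 must push one box to 12.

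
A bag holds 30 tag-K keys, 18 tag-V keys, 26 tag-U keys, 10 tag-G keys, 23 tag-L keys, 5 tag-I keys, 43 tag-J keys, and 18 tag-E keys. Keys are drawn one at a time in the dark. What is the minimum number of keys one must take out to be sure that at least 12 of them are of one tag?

82

An adversary could hand out at most 11 keys per tag (tag-G, tag-I run out sooner): 11 + 11 + 11 + 10 + 11 + 5 + 11 + 11 = 81 keys and still no tag has 12.
One more key lands in a tag already at 11, so 82 draws are enough and 81 are not.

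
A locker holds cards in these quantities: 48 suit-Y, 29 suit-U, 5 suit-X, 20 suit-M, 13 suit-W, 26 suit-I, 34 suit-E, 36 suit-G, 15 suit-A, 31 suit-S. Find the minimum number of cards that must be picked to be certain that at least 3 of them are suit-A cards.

245

In the worst case for collecting suit-A cards, every non-suit-A card comes out first.
There are 48 + 29 + 5 + 20 + 13 + 26 + 34 + 36 + 31 = 242 non-suit-A cards altogether.
After those, each further card must be suit-A, so 242 + 3 = 245 draws guarantee 3 suit-A cards.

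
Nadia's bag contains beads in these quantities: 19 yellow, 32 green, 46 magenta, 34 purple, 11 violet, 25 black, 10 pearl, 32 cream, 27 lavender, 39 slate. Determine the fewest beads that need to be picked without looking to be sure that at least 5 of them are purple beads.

In the worst case for collecting purple beads, every non-purple bead comes out first.
There are 19 + 32 + 46 + 11 + 25 + 10 + 32 + 27 + 39 = 241 non-purple beads altogether.
After those, each further bead must be purple, so 241 + 5 = 246 draws guarantee 5 purple beads.

246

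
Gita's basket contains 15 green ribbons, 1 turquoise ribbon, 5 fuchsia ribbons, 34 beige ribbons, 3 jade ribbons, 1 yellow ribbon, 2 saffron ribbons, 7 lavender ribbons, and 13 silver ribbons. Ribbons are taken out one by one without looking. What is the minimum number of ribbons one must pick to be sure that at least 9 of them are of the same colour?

An adversary could hand out at most 8 ribbons per colour (6 colours run out sooner): 8 + 1 + 5 + 8 + 3 + 1 + 2 + 7 + 8 = 43 ribbons and still no colour has 9.
One more ribbon lands in a colour already at 8, so 44 draws are enough and 43 are not.

44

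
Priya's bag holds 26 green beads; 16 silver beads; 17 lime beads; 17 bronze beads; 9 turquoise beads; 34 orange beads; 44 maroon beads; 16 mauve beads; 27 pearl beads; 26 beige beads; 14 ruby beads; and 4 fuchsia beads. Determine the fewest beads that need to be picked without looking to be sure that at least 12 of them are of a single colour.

By pigeonhole, put each drawn bead into a box by colour. The largest draw with every box below 12 takes min(count, 11) from each colour; colours with fewer than 11 contribute all they have.
Σ min(cᵢ, 11) = 11 + 11 + 11 + 11 + 9 + 11 + 11 + 11 + 11 + 11 + 11 + 4 = 123.
Draw number 123 + 1 = 124 must push one box to 12.

124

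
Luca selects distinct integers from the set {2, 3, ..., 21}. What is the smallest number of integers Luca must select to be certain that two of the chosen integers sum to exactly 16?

Two chosen integers sum to 16 exactly when both halves of some pair {x, 16−x} with 2 ≤ x ≤ 16−x ≤ 14 are chosen — 6 such pairs.
The remaining 8 elements (those with no distinct partner in range) can never complete a 16-sum, so the worst case takes all of them and one from each pair: 8 + 6 = 14.
The 15th integer has to be the second member of some pair, so 14 + 1 = 15.

15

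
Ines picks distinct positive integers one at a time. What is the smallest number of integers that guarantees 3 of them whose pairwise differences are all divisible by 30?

61

Integers whose pairwise differences are multiples of 30 are exactly those sharing a remainder mod 30. By the pigeonhole principle, the 30 residue classes mod 30 are the pigeonholes.
With 60 integers one could put 2 in each residue class and have no class reach 3.
The 61st integer pushes some class to 3, so 30·2 + 1 = 61.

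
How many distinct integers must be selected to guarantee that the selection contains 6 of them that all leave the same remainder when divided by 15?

Pigeonhole: the 15 residue classes mod 15 are the pigeonholes.
With 75 integers one could put 5 in each residue class and have no class reach 6.
The 76th integer pushes some class to 6, so 15·5 + 1 = 76.

76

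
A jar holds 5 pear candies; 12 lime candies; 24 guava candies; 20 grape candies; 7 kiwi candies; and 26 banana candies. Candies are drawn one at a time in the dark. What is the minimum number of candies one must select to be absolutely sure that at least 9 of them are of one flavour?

Put each drawn candy into a box by flavour. The largest draw with every box below 9 takes min(count, 8) from each flavour; flavours with fewer than 8 contribute all they have.
Σ min(cᵢ, 8) = 5 + 8 + 8 + 8 + 7 + 8 = 44.
Draw number 44 + 1 = 45 must push one box to 9.

45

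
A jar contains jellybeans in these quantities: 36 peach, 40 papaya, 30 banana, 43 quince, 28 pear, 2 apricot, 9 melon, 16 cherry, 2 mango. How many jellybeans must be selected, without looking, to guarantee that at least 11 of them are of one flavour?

74

An adversary could hand out at most 10 jellybeans per flavour (apricot, melon, mango run out sooner): 10 + 10 + 10 + 10 + 10 + 2 + 9 + 10 + 2 = 73 jellybeans and still no flavour has 11.
By pigeonhole, one more jellybean lands in a flavour already at 10, so 74 draws are enough and 73 are not.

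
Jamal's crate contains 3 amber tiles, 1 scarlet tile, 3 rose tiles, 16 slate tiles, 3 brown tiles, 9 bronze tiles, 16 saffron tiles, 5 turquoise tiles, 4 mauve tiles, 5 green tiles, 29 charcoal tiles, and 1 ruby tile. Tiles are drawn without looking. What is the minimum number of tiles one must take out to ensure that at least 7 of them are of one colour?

50

An adversary could hand out at most 6 tiles per colour (8 colours run out sooner): 3 + 1 + 3 + 6 + 3 + 6 + 6 + 5 + 4 + 5 + 6 + 1 = 49 tiles and still no colour has 7.
One more tile lands in a colour already at 6, so 50 draws are enough and 49 are not.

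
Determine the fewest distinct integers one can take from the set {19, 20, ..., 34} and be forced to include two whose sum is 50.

11

Group the elements by complementary pair {x, 50−x}: {19,31}, {20,30}, {21,29}, …, giving 6 two-element pairs, the single value 25 (it cannot pair with itself since the integers are distinct), and 3 integers whose partner 50−x falls outside [19,34].
By pigeonhole, treating each of those 10 groups as a pigeonhole, one can pick one integer per group — 10 integers — with no two summing to 50.
The 11th integer lands in an occupied pair, forcing a sum of 50.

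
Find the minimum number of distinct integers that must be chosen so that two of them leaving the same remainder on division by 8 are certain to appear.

By pigeonhole, the 8 residue classes mod 8 are the pigeonholes.
With 8 integers one could put 1 in each residue class and have no class reach 2.
The 9th integer pushes some class to 2, so 8·1 + 1 = 9.

9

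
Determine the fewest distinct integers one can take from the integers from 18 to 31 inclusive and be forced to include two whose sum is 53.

10

Group the elements by complementary pair {x, 53−x}: {22,31}, {23,30}, {24,29}, …, giving 5 two-element pairs and 4 integers whose partner 53−x falls outside [18,31].
Treating each of those 9 groups as a pigeonhole, one can pick one integer per group — 9 integers — with no two summing to 53.
The 10th integer lands in an occupied pair, forcing a sum of 53.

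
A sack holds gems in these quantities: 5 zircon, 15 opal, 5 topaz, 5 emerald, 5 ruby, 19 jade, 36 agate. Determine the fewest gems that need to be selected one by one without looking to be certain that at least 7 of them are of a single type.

39

An adversary could hand out at most 6 gems per type (4 types run out sooner): 5 + 6 + 5 + 5 + 5 + 6 + 6 = 38 gems and still no type has 7.
By the pigeonhole principle, one more gem lands in a type already at 6, so 39 draws are enough and 38 are not.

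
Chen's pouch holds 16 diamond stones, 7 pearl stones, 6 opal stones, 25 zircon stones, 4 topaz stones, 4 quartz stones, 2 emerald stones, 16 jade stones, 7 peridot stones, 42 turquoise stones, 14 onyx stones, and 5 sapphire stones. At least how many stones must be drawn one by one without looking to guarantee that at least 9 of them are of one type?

76

By pigeonhole, the 12 types are the holes; the stones drawn are the pigeons.
To avoid 9 of any one type, the worst case takes at most 8 of each type, or every stone of a type that has fewer than 8.
That gives 8 + 7 + 6 + 8 + 4 + 4 + 2 + 8 + 7 + 8 + 8 + 5 = 75 stones with no type reaching 9.
The next stone forces some type to 9, so 75 + 1 = 76.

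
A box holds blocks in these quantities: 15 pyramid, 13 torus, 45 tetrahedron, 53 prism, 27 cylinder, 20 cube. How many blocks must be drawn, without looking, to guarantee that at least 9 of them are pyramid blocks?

167

In the worst case for collecting pyramid blocks, every non-pyramid block comes out first.
There are 13 + 45 + 53 + 27 + 20 = 158 non-pyramid blocks altogether.
After those, each further block must be pyramid, so 158 + 9 = 167 draws guarantee 9 pyramid blocks.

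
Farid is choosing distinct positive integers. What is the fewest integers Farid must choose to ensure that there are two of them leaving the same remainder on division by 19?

The 19 residue classes mod 19 are the pigeonholes.
With 19 integers one could put 1 in each residue class and have no class reach 2.
The 20th integer pushes some class to 2, so 19·1 + 1 = 20.

20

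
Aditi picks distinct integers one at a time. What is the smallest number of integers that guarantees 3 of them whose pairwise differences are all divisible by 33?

67

Integers whose pairwise differences are multiples of 33 are exactly those sharing a remainder mod 33. The 33 residue classes mod 33 are the pigeonholes.
With 66 integers one could put 2 in each residue class and have no class reach 3.
The 67th integer pushes some class to 3, so 33·2 + 1 = 67.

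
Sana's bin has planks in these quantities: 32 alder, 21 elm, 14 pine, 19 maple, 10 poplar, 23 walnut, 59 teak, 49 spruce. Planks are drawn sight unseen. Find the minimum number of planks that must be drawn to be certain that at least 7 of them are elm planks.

213

In the worst case for collecting elm planks, every non-elm plank comes out first.
There are 32 + 14 + 19 + 10 + 23 + 59 + 49 = 206 non-elm planks altogether.
After those, each further plank must be elm, so 206 + 7 = 213 draws guarantee 7 elm planks.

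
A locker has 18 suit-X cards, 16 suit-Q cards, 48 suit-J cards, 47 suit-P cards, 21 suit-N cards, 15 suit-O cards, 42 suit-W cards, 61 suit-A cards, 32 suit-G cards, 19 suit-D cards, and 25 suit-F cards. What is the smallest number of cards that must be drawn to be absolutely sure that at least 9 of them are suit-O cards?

338

In the worst case for collecting suit-O cards, every non-suit-O card comes out first.
There are 18 + 16 + 48 + 47 + 21 + 42 + 61 + 32 + 19 + 25 = 329 non-suit-O cards altogether.
After those, each further card must be suit-O, so 329 + 9 = 338 draws guarantee 9 suit-O cards.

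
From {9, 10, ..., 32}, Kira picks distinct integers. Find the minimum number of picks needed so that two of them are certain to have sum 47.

16

Two chosen integers sum to 47 exactly when both halves of some pair {x, 47−x} with 15 ≤ x ≤ 47−x ≤ 32 are chosen — 9 such pairs.
The remaining 6 elements (those with no distinct partner in range) can never complete a 47-sum, so the worst case takes all of them and one from each pair: 6 + 9 = 15.
The 16th integer has to be the second member of some pair, so 15 + 1 = 16.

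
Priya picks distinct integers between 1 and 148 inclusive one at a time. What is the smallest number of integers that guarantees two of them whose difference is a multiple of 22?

23

Integers whose pairwise differences are multiples of 22 are exactly those sharing a remainder mod 22. By the pigeonhole principle, the 22 residue classes mod 22 are the pigeonholes.
With 22 integers one could put 1 in each residue class and have no class reach 2.
The 23rd integer pushes some class to 2, so 22·1 + 1 = 23.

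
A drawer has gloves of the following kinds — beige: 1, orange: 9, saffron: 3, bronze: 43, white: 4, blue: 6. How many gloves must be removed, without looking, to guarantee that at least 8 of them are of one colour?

29

An adversary could hand out at most 7 gloves per colour (4 colours run out sooner): 1 + 7 + 3 + 7 + 4 + 6 = 28 gloves and still no colour has 8.
By pigeonhole, one more glove lands in a colour already at 7, so 29 draws are enough and 28 are not.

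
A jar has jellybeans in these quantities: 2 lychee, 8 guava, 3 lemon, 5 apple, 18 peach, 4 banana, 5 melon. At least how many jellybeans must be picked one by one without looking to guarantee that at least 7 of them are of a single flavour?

32

An adversary could hand out at most 6 jellybeans per flavour (5 flavours run out sooner): 2 + 6 + 3 + 5 + 6 + 4 + 5 = 31 jellybeans and still no flavour has 7.
One more jellybean lands in a flavour already at 6, so 32 draws are enough and 31 are not.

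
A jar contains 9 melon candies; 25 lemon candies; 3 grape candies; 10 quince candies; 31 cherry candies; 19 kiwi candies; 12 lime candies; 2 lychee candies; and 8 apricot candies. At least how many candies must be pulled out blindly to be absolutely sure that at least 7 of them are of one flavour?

48

Put each drawn candy into a box by flavour. The largest draw with every box below 7 takes min(count, 6) from each flavour; flavours with fewer than 6 contribute all they have.
Σ min(cᵢ, 6) = 6 + 6 + 3 + 6 + 6 + 6 + 6 + 2 + 6 = 47.
Draw number 47 + 1 = 48 must push one box to 7.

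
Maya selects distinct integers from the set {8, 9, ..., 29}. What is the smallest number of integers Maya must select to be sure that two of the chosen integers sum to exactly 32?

Two chosen integers sum to 32 exactly when both halves of some pair {x, 32−x} with 8 ≤ x ≤ 32−x ≤ 24 are chosen — 8 such pairs.
The remaining 6 elements (those with no distinct partner in range) can never complete a 32-sum, so the worst case takes all of them and one from each pair: 6 + 8 = 14.
The 15th integer has to be the second member of some pair, so 14 + 1 = 15.

15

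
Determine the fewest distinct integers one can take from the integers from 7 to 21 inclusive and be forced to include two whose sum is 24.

11

Group the elements by complementary pair {x, 24−x}: {7,17}, {8,16}, {9,15}, …, giving 5 two-element pairs, the single value 12 (it cannot pair with itself since the integers are distinct), and 4 integers whose partner 24−x falls outside [7,21].
Pigeonhole: treating each of those 10 groups as a pigeonhole, one can pick one integer per group — 10 integers — with no two summing to 24.
The 11th integer lands in an occupied pair, forcing a sum of 24.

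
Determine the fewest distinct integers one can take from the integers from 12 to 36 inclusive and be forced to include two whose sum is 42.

A set avoiding the sum 42 can contain at most one of each pair {x, 42−x}, plus the 7 elements whose complement lies outside the range or equal to its own complement.
The integers 21, …, 36 (16 of them) are such a set: any two sum to at least 21+22 = 43 > 42.
Any 17th integer completes one of the 9 pairs, so 17 choices force a sum of 42.

17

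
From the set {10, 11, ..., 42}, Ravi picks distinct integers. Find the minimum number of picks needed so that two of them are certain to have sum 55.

19

Group the elements by complementary pair {x, 55−x}: {13,42}, {14,41}, {15,40}, …, giving 15 two-element pairs and 3 integers whose partner 55−x falls outside [10,42].
By the pigeonhole principle, treating each of those 18 groups as a pigeonhole, one can pick one integer per group — 18 integers — with no two summing to 55.
The 19th integer lands in an occupied pair, forcing a sum of 55.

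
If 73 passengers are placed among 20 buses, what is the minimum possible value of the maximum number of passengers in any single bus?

4

Pigeonhole: the 20 buses are the holes and the 73 passengers are the pigeons.
If every bus held at most 3 passengers, the total would be at most 20 × 3 = 60, which is less than 73.
So some bus holds at least ⌈73/20⌉ = 4 passengers.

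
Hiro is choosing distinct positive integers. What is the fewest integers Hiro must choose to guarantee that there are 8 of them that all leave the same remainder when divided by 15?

106

The 15 residue classes mod 15 are the pigeonholes.
With 105 integers one could put 7 in each residue class and have no class reach 8.
The 106th integer pushes some class to 8, so 15·7 + 1 = 106.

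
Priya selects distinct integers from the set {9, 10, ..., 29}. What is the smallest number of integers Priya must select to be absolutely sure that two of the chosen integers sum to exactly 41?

13

A set avoiding the sum 41 can contain at most one of each pair {x, 41−x}, plus the 3 elements whose complement lies outside the range.
The integers 9, …, 20 (12 of them) are such a set: any two sum to at least 9+10 = 19 and at most 19+20 = 39 < 41.
Pigeonhole: any 13th integer completes one of the 9 pairs, so 13 choices force a sum of 41.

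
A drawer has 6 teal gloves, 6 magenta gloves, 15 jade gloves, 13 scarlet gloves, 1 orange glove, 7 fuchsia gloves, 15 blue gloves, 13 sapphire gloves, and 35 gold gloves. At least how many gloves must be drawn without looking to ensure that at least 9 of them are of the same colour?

61

An adversary could hand out at most 8 gloves per colour (4 colours run out sooner): 6 + 6 + 8 + 8 + 1 + 7 + 8 + 8 + 8 = 60 gloves and still no colour has 9.
One more glove lands in a colour already at 8, so 61 draws are enough and 60 are not.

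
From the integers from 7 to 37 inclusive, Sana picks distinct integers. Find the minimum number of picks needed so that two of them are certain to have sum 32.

23

A set avoiding the sum 32 can contain at most one of each pair {x, 32−x}, plus the 13 elements whose complement lies outside the range or equal to its own complement.
The integers 16, …, 37 (22 of them) are such a set: any two sum to at least 16+17 = 33 > 32.
By pigeonhole, any 23rd integer completes one of the 9 pairs, so 23 choices force a sum of 32.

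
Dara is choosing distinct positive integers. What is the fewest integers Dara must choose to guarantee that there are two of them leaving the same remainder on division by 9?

10

The 9 residue classes mod 9 are the pigeonholes.
With 9 integers one could put 1 in each residue class and have no class reach 2.
The 10th integer pushes some class to 2, so 9·1 + 1 = 10.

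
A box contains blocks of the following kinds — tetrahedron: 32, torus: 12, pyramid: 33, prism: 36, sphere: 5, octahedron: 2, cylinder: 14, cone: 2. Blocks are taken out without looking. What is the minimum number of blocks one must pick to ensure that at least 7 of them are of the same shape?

An adversary could hand out at most 6 blocks per shape (sphere, octahedron, cone run out sooner): 6 + 6 + 6 + 6 + 5 + 2 + 6 + 2 = 39 blocks and still no shape has 7.
By pigeonhole, one more block lands in a shape already at 6, so 40 draws are enough and 39 are not.

40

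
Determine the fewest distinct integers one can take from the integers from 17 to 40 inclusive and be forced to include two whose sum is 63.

Group the elements by complementary pair {x, 63−x}: {23,40}, {24,39}, {25,38}, …, giving 9 two-element pairs and 6 integers whose partner 63−x falls outside [17,40].
By pigeonhole, treating each of those 15 groups as a pigeonhole, one can pick one integer per group — 15 integers — with no two summing to 63.
The 16th integer lands in an occupied pair, forcing a sum of 63.

16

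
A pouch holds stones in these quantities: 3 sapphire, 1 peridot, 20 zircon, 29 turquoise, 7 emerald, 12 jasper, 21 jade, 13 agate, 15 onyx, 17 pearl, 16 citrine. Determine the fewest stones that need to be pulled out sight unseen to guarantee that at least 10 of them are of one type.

By pigeonhole, put each drawn stone into a box by type. The largest draw with every box below 10 takes min(count, 9) from each type; types with fewer than 9 contribute all they have.
Σ min(cᵢ, 9) = 3 + 1 + 9 + 9 + 7 + 9 + 9 + 9 + 9 + 9 + 9 = 83.
Draw number 83 + 1 = 84 must push one box to 10.

84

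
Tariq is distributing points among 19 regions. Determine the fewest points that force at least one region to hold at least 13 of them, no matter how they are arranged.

229

With 228 points one could put exactly 12 in each of the 19 regions, and no region would reach 13.
One more point must land in a region that already has 12, giving it 13.
So 19 × 12 + 1 = 229 points are required.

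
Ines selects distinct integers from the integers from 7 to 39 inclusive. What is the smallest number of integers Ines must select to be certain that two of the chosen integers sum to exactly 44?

A set avoiding the sum 44 can contain at most one of each pair {x, 44−x}, plus the 3 elements whose complement lies outside the range or equal to its own complement.
The integers 22, …, 39 (18 of them) are such a set: any two sum to at least 22+23 = 45 > 44.
By the pigeonhole principle, any 19th integer completes one of the 15 pairs, so 19 choices force a sum of 44.

19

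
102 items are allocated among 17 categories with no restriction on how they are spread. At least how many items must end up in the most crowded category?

6

The 17 categories are the holes and the 102 items are the pigeons.
If every category held at most 5 items, the total would be at most 17 × 5 = 85, which is less than 102.
So some category holds at least ⌈102/17⌉ = 6 items.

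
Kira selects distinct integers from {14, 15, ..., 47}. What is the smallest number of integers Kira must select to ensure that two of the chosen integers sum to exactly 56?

Two chosen integers sum to 56 exactly when both halves of some pair {x, 56−x} with 14 ≤ x ≤ 56−x ≤ 42 are chosen — 14 such pairs.
The remaining 6 elements (those with no distinct partner in range) can never complete a 56-sum, so the worst case takes all of them and one from each pair: 6 + 14 = 20.
By the pigeonhole principle, the 21st integer has to be the second member of some pair, so 20 + 1 = 21.

21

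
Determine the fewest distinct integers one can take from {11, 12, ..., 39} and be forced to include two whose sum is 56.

A set avoiding the sum 56 can contain at most one of each pair {x, 56−x}, plus the 7 elements whose complement lies outside the range or equal to its own complement.
The integers 11, …, 28 (18 of them) are such a set: any two sum to at least 11+12 = 23 and at most 27+28 = 55 < 56.
Any 19th integer completes one of the 11 pairs, so 19 choices force a sum of 56.

19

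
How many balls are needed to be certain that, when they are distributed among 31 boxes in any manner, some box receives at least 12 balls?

342

With 341 balls one could put exactly 11 in each of the 31 boxes, and no box would reach 12.
Pigeonhole: one more ball must land in a box that already has 11, giving it 12.
So 31 × 11 + 1 = 342 balls are required.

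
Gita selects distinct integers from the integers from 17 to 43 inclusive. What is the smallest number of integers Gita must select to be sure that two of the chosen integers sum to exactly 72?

21

Two chosen integers sum to 72 exactly when both halves of some pair {x, 72−x} with 29 ≤ x ≤ 72−x ≤ 43 are chosen — 7 such pairs.
The remaining 13 elements (those with no distinct partner in range) can never complete a 72-sum, so the worst case takes all of them and one from each pair: 13 + 7 = 20.
Pigeonhole: the 21st integer has to be the second member of some pair, so 20 + 1 = 21.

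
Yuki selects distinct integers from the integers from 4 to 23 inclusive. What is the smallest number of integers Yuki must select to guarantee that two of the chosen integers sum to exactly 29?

12

Group the elements by complementary pair {x, 29−x}: {6,23}, {7,22}, {8,21}, …, giving 9 two-element pairs and 2 integers whose partner 29−x falls outside [4,23].
Treating each of those 11 groups as a pigeonhole, one can pick one integer per group — 11 integers — with no two summing to 29.
The 12th integer lands in an occupied pair, forcing a sum of 29.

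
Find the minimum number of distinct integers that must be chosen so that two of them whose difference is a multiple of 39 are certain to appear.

Integers whose pairwise differences are multiples of 39 are exactly those sharing a remainder mod 39. By the pigeonhole principle, the 39 residue classes mod 39 are the pigeonholes.
With 39 integers one could put 1 in each residue class and have no class reach 2.
The 40th integer pushes some class to 2, so 39·1 + 1 = 40.

40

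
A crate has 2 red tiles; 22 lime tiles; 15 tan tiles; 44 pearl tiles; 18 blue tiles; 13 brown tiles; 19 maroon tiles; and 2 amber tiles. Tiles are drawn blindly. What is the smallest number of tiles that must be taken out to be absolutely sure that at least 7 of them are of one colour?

The 8 colours are the holes; the tiles drawn are the pigeons.
To avoid 7 of any one colour, the worst case takes at most 6 of each colour, or every tile of a colour that has fewer than 6.
That gives 2 + 6 + 6 + 6 + 6 + 6 + 6 + 2 = 40 tiles with no colour reaching 7.
The next tile forces some colour to 7, so 40 + 1 = 41.

41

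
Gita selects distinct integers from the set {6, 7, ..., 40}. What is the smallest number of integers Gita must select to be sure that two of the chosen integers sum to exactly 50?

21

A set avoiding the sum 50 can contain at most one of each pair {x, 50−x}, plus the 5 elements whose complement lies outside the range or equal to its own complement.
The integers 6, …, 25 (20 of them) are such a set: any two sum to at least 6+7 = 13 and at most 24+25 = 49 < 50.
Any 21st integer completes one of the 15 pairs, so 21 choices force a sum of 50.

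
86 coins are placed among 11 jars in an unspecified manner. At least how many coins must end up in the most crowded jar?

The 11 jars are the holes and the 86 coins are the pigeons.
If every jar held at most 7 coins, the total would be at most 11 × 7 = 77, which is less than 86.
So some jar holds at least ⌈86/11⌉ = 8 coins.

8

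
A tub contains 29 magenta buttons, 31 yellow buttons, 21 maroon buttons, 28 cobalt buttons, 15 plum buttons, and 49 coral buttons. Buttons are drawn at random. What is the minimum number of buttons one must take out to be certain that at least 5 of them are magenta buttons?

In the worst case for collecting magenta buttons, every non-magenta button comes out first.
There are 31 + 21 + 28 + 15 + 49 = 144 non-magenta buttons altogether.
After those, each further button must be magenta, so 144 + 5 = 149 draws guarantee 5 magenta buttons.

149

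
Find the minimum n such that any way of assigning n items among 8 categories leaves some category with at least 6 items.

With 40 items one could put exactly 5 in each of the 8 categories, and no category would reach 6.
One more item must land in a category that already has 5, giving it 6.
So 8 × 5 + 1 = 41 items are required.

41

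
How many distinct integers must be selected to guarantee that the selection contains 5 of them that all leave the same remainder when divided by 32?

By pigeonhole, the 32 residue classes mod 32 are the pigeonholes.
With 128 integers one could put 4 in each residue class and have no class reach 5.
The 129th integer pushes some class to 5, so 32·4 + 1 = 129.

129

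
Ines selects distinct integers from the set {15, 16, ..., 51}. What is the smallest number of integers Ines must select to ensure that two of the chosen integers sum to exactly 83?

Two chosen integers sum to 83 exactly when both halves of some pair {x, 83−x} with 32 ≤ x ≤ 83−x ≤ 51 are chosen — 10 such pairs.
The remaining 17 elements (those with no distinct partner in range) can never complete a 83-sum, so the worst case takes all of them and one from each pair: 17 + 10 = 27.
Pigeonhole: the 28th integer has to be the second member of some pair, so 27 + 1 = 28.

28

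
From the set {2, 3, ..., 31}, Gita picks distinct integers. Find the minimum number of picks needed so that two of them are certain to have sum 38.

A set avoiding the sum 38 can contain at most one of each pair {x, 38−x}, plus the 6 elements whose complement lies outside the range or equal to its own complement.
The integers 2, …, 19 (18 of them) are such a set: any two sum to at least 2+3 = 5 and at most 18+19 = 37 < 38.
Any 19th integer completes one of the 12 pairs, so 19 choices force a sum of 38.

19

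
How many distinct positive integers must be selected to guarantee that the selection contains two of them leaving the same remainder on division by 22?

The 22 residue classes mod 22 are the pigeonholes.
With 22 integers one could put 1 in each residue class and have no class reach 2.
The 23rd integer pushes some class to 2, so 22·1 + 1 = 23.

23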